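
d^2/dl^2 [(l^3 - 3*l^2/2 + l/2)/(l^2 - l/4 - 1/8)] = 40/(64*l^3 + 48*l^2 + 12*l + 1)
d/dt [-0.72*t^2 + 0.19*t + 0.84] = 0.19 - 1.44*t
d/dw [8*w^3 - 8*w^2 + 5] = 8*w*(3*w - 2)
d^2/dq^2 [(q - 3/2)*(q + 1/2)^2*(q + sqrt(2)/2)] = 12*q^2 - 3*q + 3*sqrt(2)*q - 5/2 - sqrt(2)/2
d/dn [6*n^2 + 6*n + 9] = 12*n + 6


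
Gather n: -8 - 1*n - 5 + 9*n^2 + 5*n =9*n^2 + 4*n - 13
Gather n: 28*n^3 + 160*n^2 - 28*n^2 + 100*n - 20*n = 28*n^3 + 132*n^2 + 80*n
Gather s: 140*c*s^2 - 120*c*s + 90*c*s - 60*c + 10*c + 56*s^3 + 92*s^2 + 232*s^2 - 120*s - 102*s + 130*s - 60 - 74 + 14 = -50*c + 56*s^3 + s^2*(140*c + 324) + s*(-30*c - 92) - 120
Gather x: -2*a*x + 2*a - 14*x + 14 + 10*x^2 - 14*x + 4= 2*a + 10*x^2 + x*(-2*a - 28) + 18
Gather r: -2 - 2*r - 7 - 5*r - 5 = -7*r - 14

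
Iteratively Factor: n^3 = (n)*(n^2) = n^2*(n)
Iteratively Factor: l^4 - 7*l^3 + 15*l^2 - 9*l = (l - 3)*(l^3 - 4*l^2 + 3*l) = (l - 3)^2*(l^2 - l) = (l - 3)^2*(l - 1)*(l)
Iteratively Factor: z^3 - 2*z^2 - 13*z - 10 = (z + 1)*(z^2 - 3*z - 10) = (z + 1)*(z + 2)*(z - 5)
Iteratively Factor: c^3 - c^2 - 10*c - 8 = (c + 2)*(c^2 - 3*c - 4) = (c + 1)*(c + 2)*(c - 4)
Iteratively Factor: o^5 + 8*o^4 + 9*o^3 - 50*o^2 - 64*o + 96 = (o - 1)*(o^4 + 9*o^3 + 18*o^2 - 32*o - 96) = (o - 1)*(o + 4)*(o^3 + 5*o^2 - 2*o - 24) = (o - 1)*(o + 3)*(o + 4)*(o^2 + 2*o - 8) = (o - 1)*(o + 3)*(o + 4)^2*(o - 2)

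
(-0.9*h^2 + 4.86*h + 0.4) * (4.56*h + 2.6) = -4.104*h^3 + 19.8216*h^2 + 14.46*h + 1.04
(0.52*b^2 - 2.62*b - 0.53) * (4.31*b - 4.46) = 2.2412*b^3 - 13.6114*b^2 + 9.4009*b + 2.3638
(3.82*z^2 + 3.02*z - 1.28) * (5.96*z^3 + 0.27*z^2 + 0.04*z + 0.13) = 22.7672*z^5 + 19.0306*z^4 - 6.6606*z^3 + 0.2718*z^2 + 0.3414*z - 0.1664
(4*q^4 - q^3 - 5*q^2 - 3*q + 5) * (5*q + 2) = 20*q^5 + 3*q^4 - 27*q^3 - 25*q^2 + 19*q + 10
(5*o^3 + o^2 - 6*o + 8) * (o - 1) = 5*o^4 - 4*o^3 - 7*o^2 + 14*o - 8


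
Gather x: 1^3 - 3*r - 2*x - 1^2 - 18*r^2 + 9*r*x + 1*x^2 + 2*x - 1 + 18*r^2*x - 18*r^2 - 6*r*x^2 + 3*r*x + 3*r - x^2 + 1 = -36*r^2 - 6*r*x^2 + x*(18*r^2 + 12*r)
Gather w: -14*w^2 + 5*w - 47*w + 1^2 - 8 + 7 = -14*w^2 - 42*w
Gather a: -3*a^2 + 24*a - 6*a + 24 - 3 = -3*a^2 + 18*a + 21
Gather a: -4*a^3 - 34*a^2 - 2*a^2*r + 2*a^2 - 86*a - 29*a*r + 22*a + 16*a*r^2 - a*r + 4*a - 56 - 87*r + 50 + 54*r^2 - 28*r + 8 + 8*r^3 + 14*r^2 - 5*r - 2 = -4*a^3 + a^2*(-2*r - 32) + a*(16*r^2 - 30*r - 60) + 8*r^3 + 68*r^2 - 120*r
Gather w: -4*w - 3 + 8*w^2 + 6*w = 8*w^2 + 2*w - 3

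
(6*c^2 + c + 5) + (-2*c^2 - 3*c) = 4*c^2 - 2*c + 5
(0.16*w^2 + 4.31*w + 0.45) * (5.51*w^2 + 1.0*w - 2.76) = 0.8816*w^4 + 23.9081*w^3 + 6.3479*w^2 - 11.4456*w - 1.242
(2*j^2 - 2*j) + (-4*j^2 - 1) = -2*j^2 - 2*j - 1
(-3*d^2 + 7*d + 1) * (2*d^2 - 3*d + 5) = -6*d^4 + 23*d^3 - 34*d^2 + 32*d + 5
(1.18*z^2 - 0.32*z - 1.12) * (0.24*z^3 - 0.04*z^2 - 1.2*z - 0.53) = 0.2832*z^5 - 0.124*z^4 - 1.672*z^3 - 0.1966*z^2 + 1.5136*z + 0.5936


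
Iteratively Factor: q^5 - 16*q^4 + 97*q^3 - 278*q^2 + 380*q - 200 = (q - 5)*(q^4 - 11*q^3 + 42*q^2 - 68*q + 40) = (q - 5)*(q - 2)*(q^3 - 9*q^2 + 24*q - 20) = (q - 5)*(q - 2)^2*(q^2 - 7*q + 10) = (q - 5)^2*(q - 2)^2*(q - 2)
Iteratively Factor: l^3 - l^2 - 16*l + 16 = (l - 1)*(l^2 - 16) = (l - 1)*(l + 4)*(l - 4)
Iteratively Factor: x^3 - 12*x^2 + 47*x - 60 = (x - 4)*(x^2 - 8*x + 15) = (x - 5)*(x - 4)*(x - 3)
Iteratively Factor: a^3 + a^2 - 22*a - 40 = (a + 2)*(a^2 - a - 20) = (a - 5)*(a + 2)*(a + 4)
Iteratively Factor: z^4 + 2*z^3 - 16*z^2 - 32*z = (z - 4)*(z^3 + 6*z^2 + 8*z) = (z - 4)*(z + 4)*(z^2 + 2*z) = z*(z - 4)*(z + 4)*(z + 2)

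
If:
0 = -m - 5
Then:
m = -5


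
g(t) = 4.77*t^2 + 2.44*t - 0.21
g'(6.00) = 59.68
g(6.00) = 186.15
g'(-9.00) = -83.42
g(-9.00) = 364.20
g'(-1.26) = -9.58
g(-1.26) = 4.29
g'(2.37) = 25.05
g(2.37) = 32.37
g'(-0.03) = 2.15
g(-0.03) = -0.28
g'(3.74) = 38.12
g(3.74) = 75.64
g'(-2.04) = -17.02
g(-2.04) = 14.66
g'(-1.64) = -13.21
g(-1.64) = 8.62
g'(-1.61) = -12.92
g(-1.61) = 8.23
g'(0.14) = 3.78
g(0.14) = 0.23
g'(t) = 9.54*t + 2.44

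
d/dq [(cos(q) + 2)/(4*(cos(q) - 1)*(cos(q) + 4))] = (cos(q)^2 + 4*cos(q) + 10)*sin(q)/(4*(cos(q) - 1)^2*(cos(q) + 4)^2)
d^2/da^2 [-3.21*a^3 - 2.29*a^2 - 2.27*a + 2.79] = -19.26*a - 4.58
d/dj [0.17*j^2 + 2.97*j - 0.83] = 0.34*j + 2.97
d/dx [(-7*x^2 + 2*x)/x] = -7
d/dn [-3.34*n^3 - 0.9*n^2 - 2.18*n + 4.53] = -10.02*n^2 - 1.8*n - 2.18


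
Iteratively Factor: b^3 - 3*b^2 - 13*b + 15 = (b - 5)*(b^2 + 2*b - 3) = (b - 5)*(b + 3)*(b - 1)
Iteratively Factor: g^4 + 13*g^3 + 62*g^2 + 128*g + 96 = (g + 3)*(g^3 + 10*g^2 + 32*g + 32) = (g + 2)*(g + 3)*(g^2 + 8*g + 16) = (g + 2)*(g + 3)*(g + 4)*(g + 4)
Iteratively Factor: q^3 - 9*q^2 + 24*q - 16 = (q - 4)*(q^2 - 5*q + 4) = (q - 4)^2*(q - 1)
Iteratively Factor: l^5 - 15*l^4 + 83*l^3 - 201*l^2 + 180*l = (l - 5)*(l^4 - 10*l^3 + 33*l^2 - 36*l) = (l - 5)*(l - 3)*(l^3 - 7*l^2 + 12*l) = (l - 5)*(l - 3)^2*(l^2 - 4*l) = (l - 5)*(l - 4)*(l - 3)^2*(l)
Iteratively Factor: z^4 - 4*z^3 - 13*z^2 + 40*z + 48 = (z - 4)*(z^3 - 13*z - 12) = (z - 4)*(z + 3)*(z^2 - 3*z - 4) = (z - 4)^2*(z + 3)*(z + 1)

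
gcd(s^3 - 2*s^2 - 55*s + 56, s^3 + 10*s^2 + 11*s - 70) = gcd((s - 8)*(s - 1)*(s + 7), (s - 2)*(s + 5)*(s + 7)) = s + 7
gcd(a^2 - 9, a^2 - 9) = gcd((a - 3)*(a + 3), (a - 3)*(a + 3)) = a^2 - 9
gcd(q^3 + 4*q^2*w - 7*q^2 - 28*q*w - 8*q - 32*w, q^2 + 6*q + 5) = q + 1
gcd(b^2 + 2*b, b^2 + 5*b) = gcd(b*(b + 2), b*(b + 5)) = b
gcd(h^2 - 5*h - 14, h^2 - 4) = h + 2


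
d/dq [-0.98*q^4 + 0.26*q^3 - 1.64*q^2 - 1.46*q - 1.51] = -3.92*q^3 + 0.78*q^2 - 3.28*q - 1.46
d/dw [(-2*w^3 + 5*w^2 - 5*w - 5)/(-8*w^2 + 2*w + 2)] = w*(8*w^3 - 4*w^2 - 21*w - 30)/(2*(16*w^4 - 8*w^3 - 7*w^2 + 2*w + 1))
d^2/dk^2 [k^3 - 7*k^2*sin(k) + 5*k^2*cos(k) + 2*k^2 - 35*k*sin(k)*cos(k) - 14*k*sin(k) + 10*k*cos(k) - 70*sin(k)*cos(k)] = 7*k^2*sin(k) - 5*k^2*cos(k) - 6*k*sin(k) + 70*k*sin(2*k) - 38*k*cos(k) + 6*k - 34*sin(k) + 140*sin(2*k) - 18*cos(k) - 70*cos(2*k) + 4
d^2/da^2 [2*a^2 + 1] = 4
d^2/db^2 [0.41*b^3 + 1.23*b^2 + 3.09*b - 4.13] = 2.46*b + 2.46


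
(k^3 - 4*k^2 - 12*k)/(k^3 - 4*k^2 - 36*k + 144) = k*(k + 2)/(k^2 + 2*k - 24)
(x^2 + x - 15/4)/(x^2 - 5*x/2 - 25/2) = (x - 3/2)/(x - 5)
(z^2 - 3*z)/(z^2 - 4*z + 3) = z/(z - 1)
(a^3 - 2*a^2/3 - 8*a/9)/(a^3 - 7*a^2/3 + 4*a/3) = (a + 2/3)/(a - 1)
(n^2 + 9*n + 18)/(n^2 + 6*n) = (n + 3)/n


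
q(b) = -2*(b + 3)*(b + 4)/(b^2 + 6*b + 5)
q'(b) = -2*(-2*b - 6)*(b + 3)*(b + 4)/(b^2 + 6*b + 5)^2 - 2*(b + 3)/(b^2 + 6*b + 5) - 2*(b + 4)/(b^2 + 6*b + 5) = 2*(b^2 + 14*b + 37)/(b^4 + 12*b^3 + 46*b^2 + 60*b + 25)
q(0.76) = -3.53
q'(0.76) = 0.94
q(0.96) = -3.36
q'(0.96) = 0.75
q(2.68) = -2.69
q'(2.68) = 0.20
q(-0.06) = -4.99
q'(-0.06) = 3.35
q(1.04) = -3.31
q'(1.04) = 0.69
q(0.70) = -3.59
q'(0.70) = 1.01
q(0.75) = -3.54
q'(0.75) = 0.95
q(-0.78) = -15.40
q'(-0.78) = 61.93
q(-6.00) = -2.40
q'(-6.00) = -0.88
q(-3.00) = 0.00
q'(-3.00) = 0.50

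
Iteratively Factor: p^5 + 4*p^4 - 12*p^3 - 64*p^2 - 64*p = (p - 4)*(p^4 + 8*p^3 + 20*p^2 + 16*p) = (p - 4)*(p + 2)*(p^3 + 6*p^2 + 8*p) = (p - 4)*(p + 2)*(p + 4)*(p^2 + 2*p) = p*(p - 4)*(p + 2)*(p + 4)*(p + 2)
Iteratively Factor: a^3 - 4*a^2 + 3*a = (a)*(a^2 - 4*a + 3) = a*(a - 1)*(a - 3)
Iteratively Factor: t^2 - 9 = (t + 3)*(t - 3)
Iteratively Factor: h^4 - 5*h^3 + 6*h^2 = (h)*(h^3 - 5*h^2 + 6*h) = h*(h - 2)*(h^2 - 3*h) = h*(h - 3)*(h - 2)*(h)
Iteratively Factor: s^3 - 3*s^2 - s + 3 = (s - 3)*(s^2 - 1) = (s - 3)*(s - 1)*(s + 1)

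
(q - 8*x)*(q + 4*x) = q^2 - 4*q*x - 32*x^2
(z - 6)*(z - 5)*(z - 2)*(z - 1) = z^4 - 14*z^3 + 65*z^2 - 112*z + 60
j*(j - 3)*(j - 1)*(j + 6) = j^4 + 2*j^3 - 21*j^2 + 18*j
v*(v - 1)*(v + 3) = v^3 + 2*v^2 - 3*v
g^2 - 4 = (g - 2)*(g + 2)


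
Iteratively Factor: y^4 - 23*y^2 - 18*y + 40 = (y + 2)*(y^3 - 2*y^2 - 19*y + 20) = (y - 5)*(y + 2)*(y^2 + 3*y - 4) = (y - 5)*(y + 2)*(y + 4)*(y - 1)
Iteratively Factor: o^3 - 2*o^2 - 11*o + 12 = (o - 4)*(o^2 + 2*o - 3) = (o - 4)*(o - 1)*(o + 3)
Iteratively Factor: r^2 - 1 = (r + 1)*(r - 1)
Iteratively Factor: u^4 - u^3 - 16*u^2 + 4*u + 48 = (u - 4)*(u^3 + 3*u^2 - 4*u - 12) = (u - 4)*(u + 2)*(u^2 + u - 6) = (u - 4)*(u - 2)*(u + 2)*(u + 3)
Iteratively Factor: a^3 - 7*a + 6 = (a - 2)*(a^2 + 2*a - 3) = (a - 2)*(a - 1)*(a + 3)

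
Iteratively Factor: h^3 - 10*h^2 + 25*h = (h - 5)*(h^2 - 5*h) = (h - 5)^2*(h)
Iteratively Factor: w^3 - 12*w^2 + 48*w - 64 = (w - 4)*(w^2 - 8*w + 16) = (w - 4)^2*(w - 4)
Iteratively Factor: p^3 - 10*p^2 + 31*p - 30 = (p - 3)*(p^2 - 7*p + 10) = (p - 5)*(p - 3)*(p - 2)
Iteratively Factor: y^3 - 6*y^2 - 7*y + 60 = (y - 4)*(y^2 - 2*y - 15) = (y - 5)*(y - 4)*(y + 3)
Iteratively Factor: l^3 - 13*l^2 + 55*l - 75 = (l - 5)*(l^2 - 8*l + 15) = (l - 5)*(l - 3)*(l - 5)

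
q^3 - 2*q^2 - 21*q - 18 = (q - 6)*(q + 1)*(q + 3)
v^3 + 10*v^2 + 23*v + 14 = (v + 1)*(v + 2)*(v + 7)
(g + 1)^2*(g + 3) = g^3 + 5*g^2 + 7*g + 3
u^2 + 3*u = u*(u + 3)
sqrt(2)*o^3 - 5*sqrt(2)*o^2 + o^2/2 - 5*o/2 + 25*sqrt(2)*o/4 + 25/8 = (o - 5/2)^2*(sqrt(2)*o + 1/2)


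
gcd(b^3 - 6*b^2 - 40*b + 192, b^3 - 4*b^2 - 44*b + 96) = b^2 - 2*b - 48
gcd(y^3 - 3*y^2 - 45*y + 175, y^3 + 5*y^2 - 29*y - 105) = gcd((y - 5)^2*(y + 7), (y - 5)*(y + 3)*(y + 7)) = y^2 + 2*y - 35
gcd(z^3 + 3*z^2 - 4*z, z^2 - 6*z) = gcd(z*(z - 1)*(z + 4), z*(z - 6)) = z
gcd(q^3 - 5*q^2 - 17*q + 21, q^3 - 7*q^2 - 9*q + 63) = q^2 - 4*q - 21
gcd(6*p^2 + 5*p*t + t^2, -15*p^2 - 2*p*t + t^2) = 3*p + t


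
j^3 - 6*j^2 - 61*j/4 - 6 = (j - 8)*(j + 1/2)*(j + 3/2)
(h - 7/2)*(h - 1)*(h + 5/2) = h^3 - 2*h^2 - 31*h/4 + 35/4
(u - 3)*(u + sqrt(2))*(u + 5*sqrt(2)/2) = u^3 - 3*u^2 + 7*sqrt(2)*u^2/2 - 21*sqrt(2)*u/2 + 5*u - 15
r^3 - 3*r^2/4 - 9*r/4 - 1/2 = (r - 2)*(r + 1/4)*(r + 1)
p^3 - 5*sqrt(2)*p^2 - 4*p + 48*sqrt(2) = (p - 4*sqrt(2))*(p - 3*sqrt(2))*(p + 2*sqrt(2))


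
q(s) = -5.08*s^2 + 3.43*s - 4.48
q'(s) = 3.43 - 10.16*s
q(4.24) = -81.26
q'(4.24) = -39.65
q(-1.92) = -29.79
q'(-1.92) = 22.94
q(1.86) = -15.67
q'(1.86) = -15.47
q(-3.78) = -90.03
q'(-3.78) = 41.83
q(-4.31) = -113.63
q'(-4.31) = 47.22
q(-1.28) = -17.19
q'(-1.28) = 16.43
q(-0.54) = -7.81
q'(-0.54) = 8.92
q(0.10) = -4.19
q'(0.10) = 2.41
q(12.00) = -694.84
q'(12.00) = -118.49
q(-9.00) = -446.83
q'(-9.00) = 94.87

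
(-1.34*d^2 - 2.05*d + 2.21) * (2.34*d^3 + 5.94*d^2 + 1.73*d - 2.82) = -3.1356*d^5 - 12.7566*d^4 - 9.3238*d^3 + 13.3597*d^2 + 9.6043*d - 6.2322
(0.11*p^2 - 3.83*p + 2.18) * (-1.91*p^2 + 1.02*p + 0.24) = -0.2101*p^4 + 7.4275*p^3 - 8.044*p^2 + 1.3044*p + 0.5232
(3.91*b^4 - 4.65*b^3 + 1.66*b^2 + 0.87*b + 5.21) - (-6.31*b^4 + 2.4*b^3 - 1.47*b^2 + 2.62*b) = 10.22*b^4 - 7.05*b^3 + 3.13*b^2 - 1.75*b + 5.21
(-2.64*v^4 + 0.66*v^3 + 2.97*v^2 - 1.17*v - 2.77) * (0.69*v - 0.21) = -1.8216*v^5 + 1.0098*v^4 + 1.9107*v^3 - 1.431*v^2 - 1.6656*v + 0.5817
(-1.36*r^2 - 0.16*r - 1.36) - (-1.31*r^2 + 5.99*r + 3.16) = -0.05*r^2 - 6.15*r - 4.52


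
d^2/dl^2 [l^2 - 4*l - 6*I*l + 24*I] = 2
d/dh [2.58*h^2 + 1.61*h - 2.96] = 5.16*h + 1.61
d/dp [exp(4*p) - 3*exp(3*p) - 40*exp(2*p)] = (4*exp(2*p) - 9*exp(p) - 80)*exp(2*p)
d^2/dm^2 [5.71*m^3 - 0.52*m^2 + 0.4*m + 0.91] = 34.26*m - 1.04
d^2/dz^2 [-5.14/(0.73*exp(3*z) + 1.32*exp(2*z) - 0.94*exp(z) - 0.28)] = (-5.14*(2.19*exp(2*z) + 2.64*exp(z) - 0.94)*(4.38*exp(2*z) + 5.28*exp(z) - 1.88)*exp(z) + (33.7698*exp(2*z) + 27.1392*exp(z) - 4.8316)*(0.73*exp(3*z) + 1.32*exp(2*z) - 0.94*exp(z) - 0.28))*exp(z)/(0.73*exp(3*z) + 1.32*exp(2*z) - 0.94*exp(z) - 0.28)^3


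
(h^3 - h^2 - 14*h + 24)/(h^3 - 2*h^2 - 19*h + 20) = (h^2 - 5*h + 6)/(h^2 - 6*h + 5)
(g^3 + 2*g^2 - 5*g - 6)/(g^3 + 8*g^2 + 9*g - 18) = (g^2 - g - 2)/(g^2 + 5*g - 6)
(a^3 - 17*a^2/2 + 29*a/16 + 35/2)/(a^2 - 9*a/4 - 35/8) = (4*a^2 - 39*a + 56)/(2*(2*a - 7))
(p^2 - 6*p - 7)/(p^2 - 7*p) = (p + 1)/p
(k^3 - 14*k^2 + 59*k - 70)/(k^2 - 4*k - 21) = (k^2 - 7*k + 10)/(k + 3)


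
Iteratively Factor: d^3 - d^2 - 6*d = (d)*(d^2 - d - 6) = d*(d - 3)*(d + 2)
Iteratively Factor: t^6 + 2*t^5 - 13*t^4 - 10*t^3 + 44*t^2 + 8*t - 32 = (t + 1)*(t^5 + t^4 - 14*t^3 + 4*t^2 + 40*t - 32) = (t - 2)*(t + 1)*(t^4 + 3*t^3 - 8*t^2 - 12*t + 16) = (t - 2)*(t + 1)*(t + 2)*(t^3 + t^2 - 10*t + 8) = (t - 2)^2*(t + 1)*(t + 2)*(t^2 + 3*t - 4) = (t - 2)^2*(t + 1)*(t + 2)*(t + 4)*(t - 1)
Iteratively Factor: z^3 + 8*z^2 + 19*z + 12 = (z + 3)*(z^2 + 5*z + 4) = (z + 1)*(z + 3)*(z + 4)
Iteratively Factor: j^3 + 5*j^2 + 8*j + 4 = (j + 2)*(j^2 + 3*j + 2) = (j + 2)^2*(j + 1)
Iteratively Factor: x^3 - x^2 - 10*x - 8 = (x - 4)*(x^2 + 3*x + 2) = (x - 4)*(x + 2)*(x + 1)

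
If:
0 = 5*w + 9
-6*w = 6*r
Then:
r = 9/5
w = -9/5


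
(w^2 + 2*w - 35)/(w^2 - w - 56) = (w - 5)/(w - 8)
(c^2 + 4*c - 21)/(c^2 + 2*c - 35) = (c - 3)/(c - 5)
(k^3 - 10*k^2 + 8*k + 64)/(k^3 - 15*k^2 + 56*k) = (k^2 - 2*k - 8)/(k*(k - 7))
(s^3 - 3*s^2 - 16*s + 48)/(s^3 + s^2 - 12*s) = (s - 4)/s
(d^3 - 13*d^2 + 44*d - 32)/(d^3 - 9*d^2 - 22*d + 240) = (d^2 - 5*d + 4)/(d^2 - d - 30)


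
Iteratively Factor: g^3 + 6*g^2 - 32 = (g + 4)*(g^2 + 2*g - 8) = (g - 2)*(g + 4)*(g + 4)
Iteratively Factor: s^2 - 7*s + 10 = (s - 5)*(s - 2)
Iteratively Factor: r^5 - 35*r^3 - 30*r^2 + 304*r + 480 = (r + 3)*(r^4 - 3*r^3 - 26*r^2 + 48*r + 160) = (r + 3)*(r + 4)*(r^3 - 7*r^2 + 2*r + 40) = (r - 4)*(r + 3)*(r + 4)*(r^2 - 3*r - 10) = (r - 4)*(r + 2)*(r + 3)*(r + 4)*(r - 5)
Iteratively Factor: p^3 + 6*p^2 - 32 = (p + 4)*(p^2 + 2*p - 8) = (p - 2)*(p + 4)*(p + 4)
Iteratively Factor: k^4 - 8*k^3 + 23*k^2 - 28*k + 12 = (k - 3)*(k^3 - 5*k^2 + 8*k - 4) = (k - 3)*(k - 2)*(k^2 - 3*k + 2) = (k - 3)*(k - 2)^2*(k - 1)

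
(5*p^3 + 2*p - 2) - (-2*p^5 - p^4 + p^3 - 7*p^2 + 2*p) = 2*p^5 + p^4 + 4*p^3 + 7*p^2 - 2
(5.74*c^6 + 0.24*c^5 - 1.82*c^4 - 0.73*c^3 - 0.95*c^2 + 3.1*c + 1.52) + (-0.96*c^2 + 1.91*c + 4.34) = 5.74*c^6 + 0.24*c^5 - 1.82*c^4 - 0.73*c^3 - 1.91*c^2 + 5.01*c + 5.86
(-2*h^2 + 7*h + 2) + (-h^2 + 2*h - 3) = -3*h^2 + 9*h - 1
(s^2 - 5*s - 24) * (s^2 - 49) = s^4 - 5*s^3 - 73*s^2 + 245*s + 1176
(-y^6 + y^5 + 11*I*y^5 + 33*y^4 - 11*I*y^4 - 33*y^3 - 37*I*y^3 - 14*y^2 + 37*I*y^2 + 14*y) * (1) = -y^6 + y^5 + 11*I*y^5 + 33*y^4 - 11*I*y^4 - 33*y^3 - 37*I*y^3 - 14*y^2 + 37*I*y^2 + 14*y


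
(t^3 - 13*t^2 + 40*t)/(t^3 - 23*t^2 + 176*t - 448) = t*(t - 5)/(t^2 - 15*t + 56)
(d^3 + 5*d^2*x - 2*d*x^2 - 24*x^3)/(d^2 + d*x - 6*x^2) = d + 4*x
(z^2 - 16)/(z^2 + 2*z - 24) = (z + 4)/(z + 6)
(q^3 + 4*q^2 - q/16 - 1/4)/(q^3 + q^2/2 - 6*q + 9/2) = (16*q^3 + 64*q^2 - q - 4)/(8*(2*q^3 + q^2 - 12*q + 9))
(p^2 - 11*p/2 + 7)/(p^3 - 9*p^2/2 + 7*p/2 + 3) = (2*p - 7)/(2*p^2 - 5*p - 3)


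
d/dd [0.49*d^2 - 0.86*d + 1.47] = 0.98*d - 0.86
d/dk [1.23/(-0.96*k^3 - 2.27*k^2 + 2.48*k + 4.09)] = (3.5424*k^2 + 5.5842*k - 3.0504)/(0.96*k^3 + 2.27*k^2 - 2.48*k - 4.09)^2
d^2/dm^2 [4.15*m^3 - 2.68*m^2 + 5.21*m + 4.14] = 24.9*m - 5.36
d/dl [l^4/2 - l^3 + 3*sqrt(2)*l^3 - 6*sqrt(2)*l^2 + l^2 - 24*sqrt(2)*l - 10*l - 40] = 2*l^3 - 3*l^2 + 9*sqrt(2)*l^2 - 12*sqrt(2)*l + 2*l - 24*sqrt(2) - 10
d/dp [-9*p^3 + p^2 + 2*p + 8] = -27*p^2 + 2*p + 2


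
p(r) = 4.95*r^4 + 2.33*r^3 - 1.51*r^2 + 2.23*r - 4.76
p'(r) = 19.8*r^3 + 6.99*r^2 - 3.02*r + 2.23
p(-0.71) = -6.68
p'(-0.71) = 0.81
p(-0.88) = -6.51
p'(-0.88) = -3.19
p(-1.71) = 17.69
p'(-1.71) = -71.17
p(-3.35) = 506.65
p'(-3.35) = -653.60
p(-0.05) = -4.88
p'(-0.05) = 2.40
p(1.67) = 44.11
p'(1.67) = 108.90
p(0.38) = -3.90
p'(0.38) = 3.18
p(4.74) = 2718.75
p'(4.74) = 2253.59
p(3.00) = 452.20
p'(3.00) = 590.68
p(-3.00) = 313.00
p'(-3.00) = -460.40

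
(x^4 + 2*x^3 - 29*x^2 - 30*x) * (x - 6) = x^5 - 4*x^4 - 41*x^3 + 144*x^2 + 180*x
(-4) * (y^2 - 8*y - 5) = -4*y^2 + 32*y + 20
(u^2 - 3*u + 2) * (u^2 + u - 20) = u^4 - 2*u^3 - 21*u^2 + 62*u - 40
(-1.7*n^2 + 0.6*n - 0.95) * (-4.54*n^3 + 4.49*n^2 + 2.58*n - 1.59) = 7.718*n^5 - 10.357*n^4 + 2.621*n^3 - 0.0145000000000004*n^2 - 3.405*n + 1.5105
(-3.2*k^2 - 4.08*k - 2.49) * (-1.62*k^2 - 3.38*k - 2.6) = 5.184*k^4 + 17.4256*k^3 + 26.1442*k^2 + 19.0242*k + 6.474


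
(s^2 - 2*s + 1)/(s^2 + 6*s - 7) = (s - 1)/(s + 7)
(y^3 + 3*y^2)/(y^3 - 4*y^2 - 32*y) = y*(y + 3)/(y^2 - 4*y - 32)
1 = 1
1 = 1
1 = 1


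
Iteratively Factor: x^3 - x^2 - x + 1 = (x - 1)*(x^2 - 1) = (x - 1)^2*(x + 1)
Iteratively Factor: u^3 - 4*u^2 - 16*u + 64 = (u - 4)*(u^2 - 16) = (u - 4)^2*(u + 4)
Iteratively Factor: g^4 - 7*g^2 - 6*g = (g + 2)*(g^3 - 2*g^2 - 3*g) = (g + 1)*(g + 2)*(g^2 - 3*g) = g*(g + 1)*(g + 2)*(g - 3)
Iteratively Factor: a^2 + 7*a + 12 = (a + 3)*(a + 4)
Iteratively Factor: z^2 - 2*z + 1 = (z - 1)*(z - 1)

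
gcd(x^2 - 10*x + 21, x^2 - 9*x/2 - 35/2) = x - 7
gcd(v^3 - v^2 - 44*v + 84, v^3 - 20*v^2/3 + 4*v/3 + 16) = v^2 - 8*v + 12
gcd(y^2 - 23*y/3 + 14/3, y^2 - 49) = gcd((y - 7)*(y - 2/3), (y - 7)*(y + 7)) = y - 7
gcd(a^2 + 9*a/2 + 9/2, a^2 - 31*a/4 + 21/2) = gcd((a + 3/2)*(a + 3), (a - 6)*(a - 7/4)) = 1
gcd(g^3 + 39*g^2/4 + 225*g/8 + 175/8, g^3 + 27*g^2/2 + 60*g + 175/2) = g^2 + 17*g/2 + 35/2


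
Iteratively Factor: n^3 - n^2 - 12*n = (n - 4)*(n^2 + 3*n) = n*(n - 4)*(n + 3)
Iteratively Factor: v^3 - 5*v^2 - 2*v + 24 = (v - 4)*(v^2 - v - 6) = (v - 4)*(v + 2)*(v - 3)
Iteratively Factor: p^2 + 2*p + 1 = (p + 1)*(p + 1)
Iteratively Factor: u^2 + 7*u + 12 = (u + 4)*(u + 3)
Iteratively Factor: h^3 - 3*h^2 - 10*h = (h)*(h^2 - 3*h - 10) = h*(h - 5)*(h + 2)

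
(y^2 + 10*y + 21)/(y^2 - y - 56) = (y + 3)/(y - 8)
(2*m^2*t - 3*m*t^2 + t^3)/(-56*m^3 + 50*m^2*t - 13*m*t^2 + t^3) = t*(-m + t)/(28*m^2 - 11*m*t + t^2)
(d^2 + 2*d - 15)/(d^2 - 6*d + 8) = (d^2 + 2*d - 15)/(d^2 - 6*d + 8)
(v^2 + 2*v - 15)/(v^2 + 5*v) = (v - 3)/v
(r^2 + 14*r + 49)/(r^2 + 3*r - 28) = (r + 7)/(r - 4)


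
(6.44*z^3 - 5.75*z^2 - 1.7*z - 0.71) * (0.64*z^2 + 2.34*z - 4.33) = 4.1216*z^5 + 11.3896*z^4 - 42.4282*z^3 + 20.4651*z^2 + 5.6996*z + 3.0743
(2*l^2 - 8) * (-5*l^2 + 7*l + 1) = -10*l^4 + 14*l^3 + 42*l^2 - 56*l - 8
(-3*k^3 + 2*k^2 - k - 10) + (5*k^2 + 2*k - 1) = -3*k^3 + 7*k^2 + k - 11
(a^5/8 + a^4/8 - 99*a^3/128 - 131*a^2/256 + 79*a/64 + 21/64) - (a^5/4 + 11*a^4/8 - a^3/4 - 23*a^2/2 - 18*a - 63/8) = -a^5/8 - 5*a^4/4 - 67*a^3/128 + 2813*a^2/256 + 1231*a/64 + 525/64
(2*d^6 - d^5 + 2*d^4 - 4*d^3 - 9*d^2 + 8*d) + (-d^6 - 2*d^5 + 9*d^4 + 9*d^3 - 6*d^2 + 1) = d^6 - 3*d^5 + 11*d^4 + 5*d^3 - 15*d^2 + 8*d + 1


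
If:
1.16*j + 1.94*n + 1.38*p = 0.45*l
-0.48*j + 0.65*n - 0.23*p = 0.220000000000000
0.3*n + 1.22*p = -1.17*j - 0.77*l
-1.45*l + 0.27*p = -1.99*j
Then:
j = 0.39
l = 0.40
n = 0.37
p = -0.72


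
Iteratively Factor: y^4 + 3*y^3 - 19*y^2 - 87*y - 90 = (y - 5)*(y^3 + 8*y^2 + 21*y + 18) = (y - 5)*(y + 3)*(y^2 + 5*y + 6) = (y - 5)*(y + 3)^2*(y + 2)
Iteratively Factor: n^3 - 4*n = (n + 2)*(n^2 - 2*n) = n*(n + 2)*(n - 2)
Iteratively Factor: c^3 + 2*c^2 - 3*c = (c + 3)*(c^2 - c) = (c - 1)*(c + 3)*(c)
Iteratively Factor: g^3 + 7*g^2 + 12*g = (g + 4)*(g^2 + 3*g) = (g + 3)*(g + 4)*(g)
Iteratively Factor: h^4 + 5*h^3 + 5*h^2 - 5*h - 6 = (h + 3)*(h^3 + 2*h^2 - h - 2) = (h - 1)*(h + 3)*(h^2 + 3*h + 2) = (h - 1)*(h + 1)*(h + 3)*(h + 2)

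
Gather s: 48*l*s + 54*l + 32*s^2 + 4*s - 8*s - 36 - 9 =54*l + 32*s^2 + s*(48*l - 4) - 45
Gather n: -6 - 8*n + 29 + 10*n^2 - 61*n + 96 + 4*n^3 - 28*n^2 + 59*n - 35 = 4*n^3 - 18*n^2 - 10*n + 84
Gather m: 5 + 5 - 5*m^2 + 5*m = -5*m^2 + 5*m + 10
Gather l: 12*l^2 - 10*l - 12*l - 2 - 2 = 12*l^2 - 22*l - 4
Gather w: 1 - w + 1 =2 - w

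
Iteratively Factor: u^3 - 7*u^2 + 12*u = (u)*(u^2 - 7*u + 12) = u*(u - 4)*(u - 3)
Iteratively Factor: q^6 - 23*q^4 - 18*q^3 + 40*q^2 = (q + 2)*(q^5 - 2*q^4 - 19*q^3 + 20*q^2) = q*(q + 2)*(q^4 - 2*q^3 - 19*q^2 + 20*q) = q*(q + 2)*(q + 4)*(q^3 - 6*q^2 + 5*q) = q*(q - 1)*(q + 2)*(q + 4)*(q^2 - 5*q) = q^2*(q - 1)*(q + 2)*(q + 4)*(q - 5)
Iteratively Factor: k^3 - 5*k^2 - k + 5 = (k - 1)*(k^2 - 4*k - 5) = (k - 1)*(k + 1)*(k - 5)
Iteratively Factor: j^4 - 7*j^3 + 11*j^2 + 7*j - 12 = (j - 3)*(j^3 - 4*j^2 - j + 4) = (j - 3)*(j + 1)*(j^2 - 5*j + 4) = (j - 3)*(j - 1)*(j + 1)*(j - 4)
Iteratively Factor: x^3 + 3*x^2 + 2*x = (x + 2)*(x^2 + x) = (x + 1)*(x + 2)*(x)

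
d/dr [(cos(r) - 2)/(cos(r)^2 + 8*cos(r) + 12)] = (cos(r)^2 - 4*cos(r) - 28)*sin(r)/(cos(r)^2 + 8*cos(r) + 12)^2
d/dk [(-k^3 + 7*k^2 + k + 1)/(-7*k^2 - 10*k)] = (7*k^4 + 20*k^3 - 63*k^2 + 14*k + 10)/(k^2*(49*k^2 + 140*k + 100))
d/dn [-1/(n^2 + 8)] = 2*n/(n^2 + 8)^2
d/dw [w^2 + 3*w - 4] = 2*w + 3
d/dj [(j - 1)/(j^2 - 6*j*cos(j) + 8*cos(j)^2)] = (j^2 - 6*j*cos(j) + (2 - 2*j)*(3*j*sin(j) + j - 4*sin(2*j) - 3*cos(j)) + 8*cos(j)^2)/((j - 4*cos(j))^2*(j - 2*cos(j))^2)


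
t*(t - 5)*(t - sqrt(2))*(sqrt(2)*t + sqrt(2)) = sqrt(2)*t^4 - 4*sqrt(2)*t^3 - 2*t^3 - 5*sqrt(2)*t^2 + 8*t^2 + 10*t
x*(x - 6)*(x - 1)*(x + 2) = x^4 - 5*x^3 - 8*x^2 + 12*x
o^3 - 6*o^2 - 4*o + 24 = (o - 6)*(o - 2)*(o + 2)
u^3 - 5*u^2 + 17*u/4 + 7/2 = (u - 7/2)*(u - 2)*(u + 1/2)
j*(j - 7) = j^2 - 7*j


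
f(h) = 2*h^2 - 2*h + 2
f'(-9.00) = -38.00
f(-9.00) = 182.00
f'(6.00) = 22.00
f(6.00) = 62.00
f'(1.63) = 4.52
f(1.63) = 4.05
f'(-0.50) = -4.00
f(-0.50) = 3.50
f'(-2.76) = -13.04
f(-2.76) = 22.76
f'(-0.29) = -3.16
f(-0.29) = 2.75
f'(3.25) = 11.00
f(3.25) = 16.62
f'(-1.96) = -9.84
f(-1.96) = 13.60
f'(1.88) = 5.52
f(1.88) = 5.31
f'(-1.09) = -6.36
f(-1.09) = 6.56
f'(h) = 4*h - 2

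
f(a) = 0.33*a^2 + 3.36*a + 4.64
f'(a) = 0.66*a + 3.36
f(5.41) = 32.48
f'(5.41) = 6.93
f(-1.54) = 0.25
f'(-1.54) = 2.34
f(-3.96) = -3.49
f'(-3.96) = 0.75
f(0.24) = 5.47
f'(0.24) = 3.52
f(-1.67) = -0.05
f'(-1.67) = 2.26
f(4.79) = 28.31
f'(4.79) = 6.52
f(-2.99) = -2.46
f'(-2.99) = 1.39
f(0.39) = 6.00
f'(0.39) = 3.62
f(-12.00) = 11.84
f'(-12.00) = -4.56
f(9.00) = 61.61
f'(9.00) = 9.30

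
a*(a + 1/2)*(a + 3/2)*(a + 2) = a^4 + 4*a^3 + 19*a^2/4 + 3*a/2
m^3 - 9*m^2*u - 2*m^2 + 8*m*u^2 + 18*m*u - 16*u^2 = (m - 2)*(m - 8*u)*(m - u)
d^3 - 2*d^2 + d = d*(d - 1)^2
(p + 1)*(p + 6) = p^2 + 7*p + 6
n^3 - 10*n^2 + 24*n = n*(n - 6)*(n - 4)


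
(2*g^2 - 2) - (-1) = 2*g^2 - 1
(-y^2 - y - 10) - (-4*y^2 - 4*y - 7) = 3*y^2 + 3*y - 3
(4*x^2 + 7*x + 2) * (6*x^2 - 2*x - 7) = 24*x^4 + 34*x^3 - 30*x^2 - 53*x - 14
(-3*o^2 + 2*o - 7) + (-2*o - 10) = -3*o^2 - 17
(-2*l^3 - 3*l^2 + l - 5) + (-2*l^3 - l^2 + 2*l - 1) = -4*l^3 - 4*l^2 + 3*l - 6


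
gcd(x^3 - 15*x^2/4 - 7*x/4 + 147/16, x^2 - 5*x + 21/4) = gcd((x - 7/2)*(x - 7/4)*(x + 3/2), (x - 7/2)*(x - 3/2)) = x - 7/2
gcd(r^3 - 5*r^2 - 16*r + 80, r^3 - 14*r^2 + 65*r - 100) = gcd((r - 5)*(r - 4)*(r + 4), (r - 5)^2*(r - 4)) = r^2 - 9*r + 20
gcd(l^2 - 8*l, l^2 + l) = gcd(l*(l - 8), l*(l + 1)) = l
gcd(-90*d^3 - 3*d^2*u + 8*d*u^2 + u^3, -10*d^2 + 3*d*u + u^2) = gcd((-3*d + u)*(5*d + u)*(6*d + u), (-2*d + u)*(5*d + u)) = 5*d + u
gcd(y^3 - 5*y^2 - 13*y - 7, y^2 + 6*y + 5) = y + 1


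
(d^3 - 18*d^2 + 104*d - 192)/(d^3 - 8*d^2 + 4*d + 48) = (d - 8)/(d + 2)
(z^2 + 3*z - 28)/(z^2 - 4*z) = (z + 7)/z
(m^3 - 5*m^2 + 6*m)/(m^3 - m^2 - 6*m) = (m - 2)/(m + 2)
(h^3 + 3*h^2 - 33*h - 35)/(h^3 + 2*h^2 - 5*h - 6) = (h^2 + 2*h - 35)/(h^2 + h - 6)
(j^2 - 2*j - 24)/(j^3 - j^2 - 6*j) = (-j^2 + 2*j + 24)/(j*(-j^2 + j + 6))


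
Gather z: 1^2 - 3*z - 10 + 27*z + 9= 24*z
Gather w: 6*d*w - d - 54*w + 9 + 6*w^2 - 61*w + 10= -d + 6*w^2 + w*(6*d - 115) + 19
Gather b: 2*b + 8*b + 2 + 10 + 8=10*b + 20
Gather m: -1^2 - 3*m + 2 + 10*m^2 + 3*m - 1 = 10*m^2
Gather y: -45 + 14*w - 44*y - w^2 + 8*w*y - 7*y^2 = -w^2 + 14*w - 7*y^2 + y*(8*w - 44) - 45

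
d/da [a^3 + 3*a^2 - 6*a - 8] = 3*a^2 + 6*a - 6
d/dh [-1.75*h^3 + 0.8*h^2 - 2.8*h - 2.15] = -5.25*h^2 + 1.6*h - 2.8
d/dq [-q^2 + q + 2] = 1 - 2*q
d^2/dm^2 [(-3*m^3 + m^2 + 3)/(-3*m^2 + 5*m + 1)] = 2*(69*m^3 - 45*m^2 + 144*m - 85)/(27*m^6 - 135*m^5 + 198*m^4 - 35*m^3 - 66*m^2 - 15*m - 1)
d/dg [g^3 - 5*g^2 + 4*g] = 3*g^2 - 10*g + 4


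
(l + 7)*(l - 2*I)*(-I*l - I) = -I*l^3 - 2*l^2 - 8*I*l^2 - 16*l - 7*I*l - 14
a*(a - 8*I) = a^2 - 8*I*a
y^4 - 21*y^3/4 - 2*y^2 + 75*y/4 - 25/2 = (y - 5)*(y - 5/4)*(y - 1)*(y + 2)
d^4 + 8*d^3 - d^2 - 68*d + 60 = (d - 2)*(d - 1)*(d + 5)*(d + 6)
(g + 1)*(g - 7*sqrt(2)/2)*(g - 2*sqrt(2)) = g^3 - 11*sqrt(2)*g^2/2 + g^2 - 11*sqrt(2)*g/2 + 14*g + 14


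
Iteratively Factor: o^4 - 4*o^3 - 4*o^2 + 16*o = (o - 4)*(o^3 - 4*o) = (o - 4)*(o + 2)*(o^2 - 2*o) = (o - 4)*(o - 2)*(o + 2)*(o)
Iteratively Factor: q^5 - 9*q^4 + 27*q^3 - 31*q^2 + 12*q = (q - 1)*(q^4 - 8*q^3 + 19*q^2 - 12*q) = (q - 3)*(q - 1)*(q^3 - 5*q^2 + 4*q) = q*(q - 3)*(q - 1)*(q^2 - 5*q + 4) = q*(q - 4)*(q - 3)*(q - 1)*(q - 1)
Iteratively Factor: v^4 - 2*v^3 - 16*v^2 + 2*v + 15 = (v + 1)*(v^3 - 3*v^2 - 13*v + 15) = (v - 1)*(v + 1)*(v^2 - 2*v - 15) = (v - 5)*(v - 1)*(v + 1)*(v + 3)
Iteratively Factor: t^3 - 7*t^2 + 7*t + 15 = (t + 1)*(t^2 - 8*t + 15) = (t - 5)*(t + 1)*(t - 3)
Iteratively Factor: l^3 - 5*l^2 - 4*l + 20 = (l - 5)*(l^2 - 4) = (l - 5)*(l + 2)*(l - 2)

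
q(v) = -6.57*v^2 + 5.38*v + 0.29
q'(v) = 5.38 - 13.14*v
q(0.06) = 0.59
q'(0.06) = 4.59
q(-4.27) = -142.47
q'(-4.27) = 61.49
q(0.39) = 1.39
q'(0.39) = 0.26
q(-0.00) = 0.29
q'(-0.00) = 5.38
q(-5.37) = -218.06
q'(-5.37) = 75.94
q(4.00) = -83.31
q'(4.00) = -47.18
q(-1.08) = -13.18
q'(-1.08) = 19.57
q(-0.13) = -0.52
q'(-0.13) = 7.09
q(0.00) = 0.29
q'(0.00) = 5.38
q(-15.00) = -1558.66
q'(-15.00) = 202.48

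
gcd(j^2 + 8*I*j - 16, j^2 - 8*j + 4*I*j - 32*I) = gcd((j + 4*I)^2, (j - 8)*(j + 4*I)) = j + 4*I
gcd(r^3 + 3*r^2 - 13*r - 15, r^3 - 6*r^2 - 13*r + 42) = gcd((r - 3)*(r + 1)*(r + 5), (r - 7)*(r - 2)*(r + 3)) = 1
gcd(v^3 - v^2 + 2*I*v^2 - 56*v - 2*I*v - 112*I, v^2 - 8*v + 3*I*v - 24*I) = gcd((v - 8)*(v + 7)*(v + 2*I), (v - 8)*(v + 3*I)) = v - 8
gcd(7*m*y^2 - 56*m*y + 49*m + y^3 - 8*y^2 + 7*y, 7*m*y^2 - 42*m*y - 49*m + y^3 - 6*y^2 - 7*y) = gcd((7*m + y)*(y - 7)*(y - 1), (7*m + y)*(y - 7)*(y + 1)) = 7*m*y - 49*m + y^2 - 7*y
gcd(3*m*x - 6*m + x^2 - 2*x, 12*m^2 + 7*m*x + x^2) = 3*m + x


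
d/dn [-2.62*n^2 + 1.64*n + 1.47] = 1.64 - 5.24*n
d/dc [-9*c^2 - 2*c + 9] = -18*c - 2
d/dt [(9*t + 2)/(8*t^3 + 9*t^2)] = 3*(-48*t^2 - 43*t - 12)/(t^3*(64*t^2 + 144*t + 81))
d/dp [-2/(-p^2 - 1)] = -4*p/(p^2 + 1)^2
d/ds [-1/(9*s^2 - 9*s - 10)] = 9*(2*s - 1)/(-9*s^2 + 9*s + 10)^2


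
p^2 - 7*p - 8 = (p - 8)*(p + 1)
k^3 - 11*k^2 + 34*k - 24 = (k - 6)*(k - 4)*(k - 1)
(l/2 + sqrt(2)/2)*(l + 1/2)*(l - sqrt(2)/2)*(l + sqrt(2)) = l^4/2 + l^3/4 + 3*sqrt(2)*l^3/4 + 3*sqrt(2)*l^2/8 - sqrt(2)*l/2 - sqrt(2)/4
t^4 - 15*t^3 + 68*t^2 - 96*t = t*(t - 8)*(t - 4)*(t - 3)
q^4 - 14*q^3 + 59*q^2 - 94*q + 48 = (q - 8)*(q - 3)*(q - 2)*(q - 1)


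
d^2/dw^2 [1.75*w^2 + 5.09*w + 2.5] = 3.50000000000000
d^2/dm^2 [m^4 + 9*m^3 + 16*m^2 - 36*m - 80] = 12*m^2 + 54*m + 32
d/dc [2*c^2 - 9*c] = 4*c - 9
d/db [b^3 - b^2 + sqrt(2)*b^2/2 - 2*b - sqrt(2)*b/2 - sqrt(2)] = 3*b^2 - 2*b + sqrt(2)*b - 2 - sqrt(2)/2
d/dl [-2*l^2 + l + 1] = 1 - 4*l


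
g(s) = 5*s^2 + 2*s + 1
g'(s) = 10*s + 2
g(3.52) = 69.99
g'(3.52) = 37.20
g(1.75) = 19.81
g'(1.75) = 19.50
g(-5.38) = 134.96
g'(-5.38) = -51.80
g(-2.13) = 19.42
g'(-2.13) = -19.30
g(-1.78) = 13.28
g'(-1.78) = -15.80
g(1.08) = 8.99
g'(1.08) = 12.80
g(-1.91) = 15.42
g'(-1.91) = -17.10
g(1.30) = 12.05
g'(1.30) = 15.00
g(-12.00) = 697.00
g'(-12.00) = -118.00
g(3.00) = 52.00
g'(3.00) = 32.00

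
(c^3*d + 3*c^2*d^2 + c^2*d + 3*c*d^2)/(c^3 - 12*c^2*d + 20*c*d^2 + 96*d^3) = c*d*(c^2 + 3*c*d + c + 3*d)/(c^3 - 12*c^2*d + 20*c*d^2 + 96*d^3)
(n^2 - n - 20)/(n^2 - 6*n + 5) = (n + 4)/(n - 1)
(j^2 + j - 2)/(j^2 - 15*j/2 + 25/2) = 2*(j^2 + j - 2)/(2*j^2 - 15*j + 25)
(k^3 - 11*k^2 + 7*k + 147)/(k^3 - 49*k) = (k^2 - 4*k - 21)/(k*(k + 7))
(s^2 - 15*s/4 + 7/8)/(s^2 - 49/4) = (4*s - 1)/(2*(2*s + 7))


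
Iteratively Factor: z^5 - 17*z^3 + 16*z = (z)*(z^4 - 17*z^2 + 16) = z*(z + 1)*(z^3 - z^2 - 16*z + 16) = z*(z - 4)*(z + 1)*(z^2 + 3*z - 4) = z*(z - 4)*(z + 1)*(z + 4)*(z - 1)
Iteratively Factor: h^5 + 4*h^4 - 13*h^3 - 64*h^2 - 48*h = (h - 4)*(h^4 + 8*h^3 + 19*h^2 + 12*h) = h*(h - 4)*(h^3 + 8*h^2 + 19*h + 12) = h*(h - 4)*(h + 4)*(h^2 + 4*h + 3) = h*(h - 4)*(h + 1)*(h + 4)*(h + 3)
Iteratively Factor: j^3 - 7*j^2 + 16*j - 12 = (j - 3)*(j^2 - 4*j + 4) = (j - 3)*(j - 2)*(j - 2)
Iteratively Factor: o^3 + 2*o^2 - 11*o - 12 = (o + 1)*(o^2 + o - 12) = (o + 1)*(o + 4)*(o - 3)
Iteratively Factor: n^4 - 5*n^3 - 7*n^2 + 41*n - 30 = (n - 5)*(n^3 - 7*n + 6) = (n - 5)*(n - 2)*(n^2 + 2*n - 3) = (n - 5)*(n - 2)*(n + 3)*(n - 1)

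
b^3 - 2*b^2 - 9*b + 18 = (b - 3)*(b - 2)*(b + 3)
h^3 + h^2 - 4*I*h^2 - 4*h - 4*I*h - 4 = (h + 1)*(h - 2*I)^2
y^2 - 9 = (y - 3)*(y + 3)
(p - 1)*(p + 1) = p^2 - 1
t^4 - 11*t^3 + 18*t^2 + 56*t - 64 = (t - 8)*(t - 4)*(t - 1)*(t + 2)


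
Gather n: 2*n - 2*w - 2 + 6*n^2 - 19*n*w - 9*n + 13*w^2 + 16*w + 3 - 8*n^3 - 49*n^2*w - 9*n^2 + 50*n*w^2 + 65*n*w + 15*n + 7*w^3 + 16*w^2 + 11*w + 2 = -8*n^3 + n^2*(-49*w - 3) + n*(50*w^2 + 46*w + 8) + 7*w^3 + 29*w^2 + 25*w + 3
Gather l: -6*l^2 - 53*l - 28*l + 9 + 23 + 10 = -6*l^2 - 81*l + 42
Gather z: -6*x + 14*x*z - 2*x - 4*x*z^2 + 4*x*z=-4*x*z^2 + 18*x*z - 8*x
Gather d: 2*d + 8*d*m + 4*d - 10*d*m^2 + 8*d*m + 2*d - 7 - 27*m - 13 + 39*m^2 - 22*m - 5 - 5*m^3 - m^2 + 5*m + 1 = d*(-10*m^2 + 16*m + 8) - 5*m^3 + 38*m^2 - 44*m - 24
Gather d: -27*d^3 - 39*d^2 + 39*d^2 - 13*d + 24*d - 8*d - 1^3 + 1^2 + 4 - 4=-27*d^3 + 3*d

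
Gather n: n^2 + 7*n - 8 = n^2 + 7*n - 8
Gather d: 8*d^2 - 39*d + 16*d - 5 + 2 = 8*d^2 - 23*d - 3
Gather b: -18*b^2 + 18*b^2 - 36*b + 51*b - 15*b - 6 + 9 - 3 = 0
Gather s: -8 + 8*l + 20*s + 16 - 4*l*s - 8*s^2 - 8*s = 8*l - 8*s^2 + s*(12 - 4*l) + 8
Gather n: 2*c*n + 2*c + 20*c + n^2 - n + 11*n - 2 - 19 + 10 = 22*c + n^2 + n*(2*c + 10) - 11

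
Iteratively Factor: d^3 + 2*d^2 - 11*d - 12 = (d - 3)*(d^2 + 5*d + 4) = (d - 3)*(d + 4)*(d + 1)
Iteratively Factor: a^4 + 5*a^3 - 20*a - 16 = (a + 4)*(a^3 + a^2 - 4*a - 4) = (a - 2)*(a + 4)*(a^2 + 3*a + 2) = (a - 2)*(a + 2)*(a + 4)*(a + 1)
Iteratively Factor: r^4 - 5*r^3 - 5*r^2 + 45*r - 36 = (r - 4)*(r^3 - r^2 - 9*r + 9) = (r - 4)*(r + 3)*(r^2 - 4*r + 3) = (r - 4)*(r - 3)*(r + 3)*(r - 1)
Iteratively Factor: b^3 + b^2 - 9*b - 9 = (b - 3)*(b^2 + 4*b + 3) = (b - 3)*(b + 3)*(b + 1)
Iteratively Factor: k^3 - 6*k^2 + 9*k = (k - 3)*(k^2 - 3*k) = k*(k - 3)*(k - 3)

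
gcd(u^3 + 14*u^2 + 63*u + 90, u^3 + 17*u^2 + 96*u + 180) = u^2 + 11*u + 30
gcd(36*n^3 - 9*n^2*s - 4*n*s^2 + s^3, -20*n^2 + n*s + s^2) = -4*n + s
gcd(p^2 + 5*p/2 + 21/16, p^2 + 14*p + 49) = 1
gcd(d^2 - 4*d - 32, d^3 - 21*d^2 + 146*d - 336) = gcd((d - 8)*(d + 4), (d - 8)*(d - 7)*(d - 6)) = d - 8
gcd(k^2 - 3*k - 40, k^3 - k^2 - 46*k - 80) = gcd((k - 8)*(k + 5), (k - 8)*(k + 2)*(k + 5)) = k^2 - 3*k - 40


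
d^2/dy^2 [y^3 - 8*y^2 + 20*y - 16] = 6*y - 16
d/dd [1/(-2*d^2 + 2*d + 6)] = (d - 1/2)/(-d^2 + d + 3)^2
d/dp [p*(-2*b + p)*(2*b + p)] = -4*b^2 + 3*p^2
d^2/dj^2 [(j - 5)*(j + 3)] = 2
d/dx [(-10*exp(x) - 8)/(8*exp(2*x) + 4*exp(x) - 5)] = (80*exp(2*x) + 128*exp(x) + 82)*exp(x)/(64*exp(4*x) + 64*exp(3*x) - 64*exp(2*x) - 40*exp(x) + 25)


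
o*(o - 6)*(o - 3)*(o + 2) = o^4 - 7*o^3 + 36*o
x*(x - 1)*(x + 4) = x^3 + 3*x^2 - 4*x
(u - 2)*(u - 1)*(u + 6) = u^3 + 3*u^2 - 16*u + 12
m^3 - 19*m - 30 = (m - 5)*(m + 2)*(m + 3)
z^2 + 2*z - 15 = (z - 3)*(z + 5)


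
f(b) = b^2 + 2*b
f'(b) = 2*b + 2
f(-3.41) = 4.81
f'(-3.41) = -4.82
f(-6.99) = 34.88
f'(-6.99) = -11.98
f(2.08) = 8.49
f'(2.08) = 6.16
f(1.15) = 3.62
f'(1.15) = 4.30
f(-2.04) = 0.08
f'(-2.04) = -2.08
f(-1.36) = -0.87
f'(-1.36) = -0.72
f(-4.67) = 12.47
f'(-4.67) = -7.34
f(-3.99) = 7.94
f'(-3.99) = -5.98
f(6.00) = 48.00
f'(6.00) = 14.00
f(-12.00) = 120.00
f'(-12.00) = -22.00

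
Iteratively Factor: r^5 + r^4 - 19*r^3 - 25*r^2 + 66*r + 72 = (r + 3)*(r^4 - 2*r^3 - 13*r^2 + 14*r + 24) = (r - 2)*(r + 3)*(r^3 - 13*r - 12) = (r - 2)*(r + 3)^2*(r^2 - 3*r - 4) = (r - 4)*(r - 2)*(r + 3)^2*(r + 1)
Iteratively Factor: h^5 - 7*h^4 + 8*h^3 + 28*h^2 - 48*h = (h - 2)*(h^4 - 5*h^3 - 2*h^2 + 24*h) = h*(h - 2)*(h^3 - 5*h^2 - 2*h + 24) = h*(h - 2)*(h + 2)*(h^2 - 7*h + 12) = h*(h - 4)*(h - 2)*(h + 2)*(h - 3)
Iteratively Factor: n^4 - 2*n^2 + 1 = (n - 1)*(n^3 + n^2 - n - 1) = (n - 1)^2*(n^2 + 2*n + 1) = (n - 1)^2*(n + 1)*(n + 1)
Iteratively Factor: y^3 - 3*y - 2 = (y - 2)*(y^2 + 2*y + 1) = (y - 2)*(y + 1)*(y + 1)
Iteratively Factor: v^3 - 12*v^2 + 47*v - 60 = (v - 4)*(v^2 - 8*v + 15) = (v - 4)*(v - 3)*(v - 5)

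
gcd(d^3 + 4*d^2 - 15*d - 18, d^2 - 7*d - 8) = d + 1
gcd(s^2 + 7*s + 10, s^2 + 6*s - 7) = 1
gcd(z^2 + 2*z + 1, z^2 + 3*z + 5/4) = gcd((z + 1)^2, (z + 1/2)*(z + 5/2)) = 1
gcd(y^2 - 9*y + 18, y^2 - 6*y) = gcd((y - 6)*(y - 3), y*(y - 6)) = y - 6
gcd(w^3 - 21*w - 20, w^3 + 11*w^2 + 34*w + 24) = w^2 + 5*w + 4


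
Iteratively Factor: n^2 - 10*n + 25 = (n - 5)*(n - 5)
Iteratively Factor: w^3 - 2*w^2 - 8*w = (w - 4)*(w^2 + 2*w) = w*(w - 4)*(w + 2)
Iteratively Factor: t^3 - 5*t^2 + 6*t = (t - 2)*(t^2 - 3*t) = (t - 3)*(t - 2)*(t)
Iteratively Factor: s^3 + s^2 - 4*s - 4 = (s + 2)*(s^2 - s - 2) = (s - 2)*(s + 2)*(s + 1)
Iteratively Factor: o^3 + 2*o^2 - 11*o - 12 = (o + 1)*(o^2 + o - 12) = (o - 3)*(o + 1)*(o + 4)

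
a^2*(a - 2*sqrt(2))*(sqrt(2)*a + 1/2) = sqrt(2)*a^4 - 7*a^3/2 - sqrt(2)*a^2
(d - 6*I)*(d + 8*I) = d^2 + 2*I*d + 48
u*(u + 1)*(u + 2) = u^3 + 3*u^2 + 2*u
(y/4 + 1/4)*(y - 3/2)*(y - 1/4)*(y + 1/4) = y^4/4 - y^3/8 - 25*y^2/64 + y/128 + 3/128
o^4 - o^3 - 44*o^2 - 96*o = o*(o - 8)*(o + 3)*(o + 4)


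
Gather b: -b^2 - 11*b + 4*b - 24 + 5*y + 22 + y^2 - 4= -b^2 - 7*b + y^2 + 5*y - 6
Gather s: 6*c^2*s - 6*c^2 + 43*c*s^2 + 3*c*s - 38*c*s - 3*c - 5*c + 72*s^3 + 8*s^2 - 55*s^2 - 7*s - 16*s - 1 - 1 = -6*c^2 - 8*c + 72*s^3 + s^2*(43*c - 47) + s*(6*c^2 - 35*c - 23) - 2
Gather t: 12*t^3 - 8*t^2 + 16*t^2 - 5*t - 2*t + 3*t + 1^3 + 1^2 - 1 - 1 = 12*t^3 + 8*t^2 - 4*t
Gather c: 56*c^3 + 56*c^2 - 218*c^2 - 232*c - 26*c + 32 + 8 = 56*c^3 - 162*c^2 - 258*c + 40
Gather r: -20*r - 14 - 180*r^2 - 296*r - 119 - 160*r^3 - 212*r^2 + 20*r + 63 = -160*r^3 - 392*r^2 - 296*r - 70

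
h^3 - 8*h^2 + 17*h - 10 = (h - 5)*(h - 2)*(h - 1)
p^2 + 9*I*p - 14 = (p + 2*I)*(p + 7*I)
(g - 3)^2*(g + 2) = g^3 - 4*g^2 - 3*g + 18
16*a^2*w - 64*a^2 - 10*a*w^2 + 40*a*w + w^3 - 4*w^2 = (-8*a + w)*(-2*a + w)*(w - 4)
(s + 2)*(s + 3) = s^2 + 5*s + 6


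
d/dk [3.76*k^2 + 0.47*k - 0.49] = 7.52*k + 0.47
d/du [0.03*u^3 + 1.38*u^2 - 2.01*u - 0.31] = 0.09*u^2 + 2.76*u - 2.01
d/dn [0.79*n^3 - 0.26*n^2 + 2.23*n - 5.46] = 2.37*n^2 - 0.52*n + 2.23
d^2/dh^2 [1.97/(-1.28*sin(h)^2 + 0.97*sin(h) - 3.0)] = (12.910592*sin(h)^4 - 7.337856*sin(h)^3 - 47.771515*sin(h)^2 + 20.408412*sin(h) + 11.422454)/(1.28*sin(h)^2 - 0.97*sin(h) + 3.0)^3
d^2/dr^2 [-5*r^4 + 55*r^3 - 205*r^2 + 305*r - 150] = -60*r^2 + 330*r - 410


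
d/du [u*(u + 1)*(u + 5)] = 3*u^2 + 12*u + 5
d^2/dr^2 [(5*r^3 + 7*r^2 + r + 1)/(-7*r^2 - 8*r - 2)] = 62*(3*r^3 - 3*r^2 - 6*r - 2)/(343*r^6 + 1176*r^5 + 1638*r^4 + 1184*r^3 + 468*r^2 + 96*r + 8)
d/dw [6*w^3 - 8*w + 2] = 18*w^2 - 8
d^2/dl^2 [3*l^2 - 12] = 6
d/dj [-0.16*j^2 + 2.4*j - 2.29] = 2.4 - 0.32*j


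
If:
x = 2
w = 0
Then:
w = 0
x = 2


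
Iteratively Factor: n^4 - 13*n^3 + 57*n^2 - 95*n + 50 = (n - 2)*(n^3 - 11*n^2 + 35*n - 25) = (n - 5)*(n - 2)*(n^2 - 6*n + 5) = (n - 5)*(n - 2)*(n - 1)*(n - 5)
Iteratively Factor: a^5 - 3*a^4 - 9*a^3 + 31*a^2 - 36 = (a - 3)*(a^4 - 9*a^2 + 4*a + 12) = (a - 3)*(a + 1)*(a^3 - a^2 - 8*a + 12) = (a - 3)*(a - 2)*(a + 1)*(a^2 + a - 6) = (a - 3)*(a - 2)^2*(a + 1)*(a + 3)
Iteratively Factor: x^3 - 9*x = (x + 3)*(x^2 - 3*x) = x*(x + 3)*(x - 3)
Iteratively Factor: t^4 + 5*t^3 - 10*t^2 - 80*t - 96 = (t + 4)*(t^3 + t^2 - 14*t - 24) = (t + 2)*(t + 4)*(t^2 - t - 12) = (t - 4)*(t + 2)*(t + 4)*(t + 3)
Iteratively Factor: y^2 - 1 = (y - 1)*(y + 1)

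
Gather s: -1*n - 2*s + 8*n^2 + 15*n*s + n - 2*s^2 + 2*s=8*n^2 + 15*n*s - 2*s^2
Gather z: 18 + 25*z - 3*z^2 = -3*z^2 + 25*z + 18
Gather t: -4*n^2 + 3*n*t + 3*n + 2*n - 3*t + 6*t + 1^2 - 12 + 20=-4*n^2 + 5*n + t*(3*n + 3) + 9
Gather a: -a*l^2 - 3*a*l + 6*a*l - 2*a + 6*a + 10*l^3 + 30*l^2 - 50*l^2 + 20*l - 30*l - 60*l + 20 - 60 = a*(-l^2 + 3*l + 4) + 10*l^3 - 20*l^2 - 70*l - 40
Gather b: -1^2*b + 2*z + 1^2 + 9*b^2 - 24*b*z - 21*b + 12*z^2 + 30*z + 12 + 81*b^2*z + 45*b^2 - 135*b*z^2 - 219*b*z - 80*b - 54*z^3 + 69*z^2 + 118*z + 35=b^2*(81*z + 54) + b*(-135*z^2 - 243*z - 102) - 54*z^3 + 81*z^2 + 150*z + 48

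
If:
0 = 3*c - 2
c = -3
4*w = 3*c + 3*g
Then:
No Solution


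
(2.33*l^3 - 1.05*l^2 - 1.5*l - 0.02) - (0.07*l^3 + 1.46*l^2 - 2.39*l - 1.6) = 2.26*l^3 - 2.51*l^2 + 0.89*l + 1.58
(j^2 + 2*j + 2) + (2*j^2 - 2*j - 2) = 3*j^2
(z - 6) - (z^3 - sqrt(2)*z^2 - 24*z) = -z^3 + sqrt(2)*z^2 + 25*z - 6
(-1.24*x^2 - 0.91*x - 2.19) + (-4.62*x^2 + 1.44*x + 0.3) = -5.86*x^2 + 0.53*x - 1.89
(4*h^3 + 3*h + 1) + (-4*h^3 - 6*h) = 1 - 3*h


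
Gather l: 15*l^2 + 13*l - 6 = 15*l^2 + 13*l - 6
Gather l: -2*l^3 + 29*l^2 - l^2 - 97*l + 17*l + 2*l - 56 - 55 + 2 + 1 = -2*l^3 + 28*l^2 - 78*l - 108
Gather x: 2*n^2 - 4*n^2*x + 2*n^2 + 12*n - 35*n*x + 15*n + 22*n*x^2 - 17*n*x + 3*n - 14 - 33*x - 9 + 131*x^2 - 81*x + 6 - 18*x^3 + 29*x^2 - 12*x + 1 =4*n^2 + 30*n - 18*x^3 + x^2*(22*n + 160) + x*(-4*n^2 - 52*n - 126) - 16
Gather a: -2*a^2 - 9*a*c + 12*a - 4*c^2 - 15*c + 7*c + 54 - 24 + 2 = -2*a^2 + a*(12 - 9*c) - 4*c^2 - 8*c + 32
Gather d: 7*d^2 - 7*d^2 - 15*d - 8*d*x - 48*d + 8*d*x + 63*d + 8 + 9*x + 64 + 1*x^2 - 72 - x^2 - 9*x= 0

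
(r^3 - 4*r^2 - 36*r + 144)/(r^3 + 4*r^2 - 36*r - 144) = (r - 4)/(r + 4)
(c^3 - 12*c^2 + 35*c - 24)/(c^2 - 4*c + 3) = c - 8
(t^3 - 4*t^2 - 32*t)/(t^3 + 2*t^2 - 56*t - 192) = t/(t + 6)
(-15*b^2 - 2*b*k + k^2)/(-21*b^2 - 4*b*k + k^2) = (5*b - k)/(7*b - k)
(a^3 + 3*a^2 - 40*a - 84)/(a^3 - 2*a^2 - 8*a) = (a^2 + a - 42)/(a*(a - 4))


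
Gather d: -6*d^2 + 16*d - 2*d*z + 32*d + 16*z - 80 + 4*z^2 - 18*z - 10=-6*d^2 + d*(48 - 2*z) + 4*z^2 - 2*z - 90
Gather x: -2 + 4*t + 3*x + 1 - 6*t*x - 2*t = 2*t + x*(3 - 6*t) - 1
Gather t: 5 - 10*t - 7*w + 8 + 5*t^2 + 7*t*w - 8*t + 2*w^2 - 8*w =5*t^2 + t*(7*w - 18) + 2*w^2 - 15*w + 13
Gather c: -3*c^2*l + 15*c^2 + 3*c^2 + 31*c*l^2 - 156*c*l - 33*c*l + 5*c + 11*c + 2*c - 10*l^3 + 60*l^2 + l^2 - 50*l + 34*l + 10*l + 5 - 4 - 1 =c^2*(18 - 3*l) + c*(31*l^2 - 189*l + 18) - 10*l^3 + 61*l^2 - 6*l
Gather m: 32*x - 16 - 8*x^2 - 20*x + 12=-8*x^2 + 12*x - 4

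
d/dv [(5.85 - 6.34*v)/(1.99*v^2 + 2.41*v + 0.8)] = (12.6166*v^2 - 23.283*v - 19.1705)/(3.9601*v^4 + 9.5918*v^3 + 8.9921*v^2 + 3.856*v + 0.64)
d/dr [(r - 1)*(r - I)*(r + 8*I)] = 3*r^2 + r*(-2 + 14*I) + 8 - 7*I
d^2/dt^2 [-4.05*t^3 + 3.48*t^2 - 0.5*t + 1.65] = 6.96 - 24.3*t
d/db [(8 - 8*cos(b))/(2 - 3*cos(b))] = -8*sin(b)/(3*cos(b) - 2)^2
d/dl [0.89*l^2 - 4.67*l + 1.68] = 1.78*l - 4.67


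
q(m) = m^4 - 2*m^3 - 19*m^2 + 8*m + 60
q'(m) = 4*m^3 - 6*m^2 - 38*m + 8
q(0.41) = 59.98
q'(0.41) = -8.31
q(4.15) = -80.36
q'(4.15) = 32.86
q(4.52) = -59.31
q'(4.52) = 83.04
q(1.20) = 40.86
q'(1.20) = -39.33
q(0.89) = 51.29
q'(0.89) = -27.75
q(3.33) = -74.94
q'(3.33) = -37.37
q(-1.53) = 15.93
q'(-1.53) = 37.77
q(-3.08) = 3.55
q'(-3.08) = -48.75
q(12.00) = 14700.00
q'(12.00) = 5600.00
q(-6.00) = 1056.00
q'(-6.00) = -844.00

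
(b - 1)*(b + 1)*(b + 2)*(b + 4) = b^4 + 6*b^3 + 7*b^2 - 6*b - 8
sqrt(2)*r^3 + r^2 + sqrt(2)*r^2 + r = r*(r + 1)*(sqrt(2)*r + 1)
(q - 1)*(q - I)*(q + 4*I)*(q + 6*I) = q^4 - q^3 + 9*I*q^3 - 14*q^2 - 9*I*q^2 + 14*q + 24*I*q - 24*I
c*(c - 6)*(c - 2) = c^3 - 8*c^2 + 12*c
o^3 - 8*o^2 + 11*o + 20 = (o - 5)*(o - 4)*(o + 1)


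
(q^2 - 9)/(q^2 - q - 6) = (q + 3)/(q + 2)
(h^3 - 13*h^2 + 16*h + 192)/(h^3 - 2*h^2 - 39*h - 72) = (h - 8)/(h + 3)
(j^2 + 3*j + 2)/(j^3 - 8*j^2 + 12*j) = (j^2 + 3*j + 2)/(j*(j^2 - 8*j + 12))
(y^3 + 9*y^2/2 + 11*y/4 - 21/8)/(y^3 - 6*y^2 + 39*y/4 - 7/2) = (4*y^2 + 20*y + 21)/(2*(2*y^2 - 11*y + 14))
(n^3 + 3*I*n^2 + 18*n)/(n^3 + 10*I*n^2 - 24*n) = (n - 3*I)/(n + 4*I)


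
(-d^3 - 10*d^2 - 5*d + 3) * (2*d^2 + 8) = -2*d^5 - 20*d^4 - 18*d^3 - 74*d^2 - 40*d + 24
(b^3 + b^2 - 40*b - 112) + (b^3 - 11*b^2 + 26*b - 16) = 2*b^3 - 10*b^2 - 14*b - 128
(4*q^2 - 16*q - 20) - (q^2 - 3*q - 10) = 3*q^2 - 13*q - 10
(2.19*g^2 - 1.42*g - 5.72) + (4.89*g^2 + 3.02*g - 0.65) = 7.08*g^2 + 1.6*g - 6.37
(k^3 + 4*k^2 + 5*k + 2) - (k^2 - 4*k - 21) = k^3 + 3*k^2 + 9*k + 23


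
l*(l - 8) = l^2 - 8*l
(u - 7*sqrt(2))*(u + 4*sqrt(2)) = u^2 - 3*sqrt(2)*u - 56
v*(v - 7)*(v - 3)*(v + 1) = v^4 - 9*v^3 + 11*v^2 + 21*v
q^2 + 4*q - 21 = (q - 3)*(q + 7)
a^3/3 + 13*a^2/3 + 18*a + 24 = (a/3 + 1)*(a + 4)*(a + 6)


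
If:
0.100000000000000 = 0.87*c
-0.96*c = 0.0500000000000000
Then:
No Solution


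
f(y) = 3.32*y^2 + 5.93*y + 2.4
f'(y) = 6.64*y + 5.93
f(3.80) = 72.87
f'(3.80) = 31.16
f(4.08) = 81.86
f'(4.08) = 33.02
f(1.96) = 26.78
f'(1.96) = 18.94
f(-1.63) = 1.56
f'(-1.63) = -4.89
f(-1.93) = 3.32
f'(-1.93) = -6.89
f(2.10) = 29.49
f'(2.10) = 19.87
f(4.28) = 88.60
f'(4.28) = 34.35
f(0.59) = 7.05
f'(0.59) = 9.85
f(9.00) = 324.69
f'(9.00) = 65.69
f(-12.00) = 409.32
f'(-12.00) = -73.75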